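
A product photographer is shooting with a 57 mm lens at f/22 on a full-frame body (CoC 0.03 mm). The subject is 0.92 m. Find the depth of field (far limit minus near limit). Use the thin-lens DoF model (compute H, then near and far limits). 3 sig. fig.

333 mm

Hyperfocal distance H = f²/(N·c) + f = 57²/(22 × 0.03) + 57 = 3249/0.66 + 57 ≈ 4979.7 mm ≈ 4.980 m.
Near limit Dn = s·(H − f)/(H + s − 2f) = 920 × (4979.7 − 57) / (4979.7 + 920 − 2 × 57) = 920 × 4922.7 / 5785.7 ≈ 782.77 mm.
Far limit Df = s·(H − f)/(H − s) = 920 × (4979.7 − 57) / (4979.7 − 920) = 920 × 4922.7 / 4059.7 ≈ 1115.57 mm.
Depth of field = Df − Dn = 1115.57 − 782.77 ≈ 332.80 mm.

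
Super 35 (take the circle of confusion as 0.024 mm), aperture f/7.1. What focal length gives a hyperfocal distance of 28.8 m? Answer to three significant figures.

70.0 mm

From H = f²/(N·c) + f, with f ≪ H: f ≈ √(H·N·c) = √(28800 × 7.1 × 0.024) = √4907.5 ≈ 70.05 mm.
Exact: f² + N·c·f − N·c·H = 0 ⇒ f = (−N·c + √((N·c)² + 4·N·c·H))/2 = (−0.1704 + √19630)/2 ≈ 69.969 mm ≈ 70.0 mm.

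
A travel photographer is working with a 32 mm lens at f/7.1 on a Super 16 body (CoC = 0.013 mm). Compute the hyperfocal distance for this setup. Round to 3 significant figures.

Hyperfocal distance H = f²/(N·c) + f = 32²/(7.1 × 0.013) + 32 = 1024/0.0923 + 32 ≈ 11126.3 mm ≈ 11.1 m.

11.1 m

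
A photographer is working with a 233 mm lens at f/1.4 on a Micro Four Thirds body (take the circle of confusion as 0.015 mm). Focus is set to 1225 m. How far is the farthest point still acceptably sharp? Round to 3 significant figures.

2330 m

Hyperfocal distance H = f²/(N·c) + f = 233²/(1.4 × 0.015) + 233 = 54289/0.021 + 233 ≈ 2585423.5 mm ≈ 2585 m.
Far limit Df = s·(H − f)/(H − s) = 1225000 × (2585423.5 − 233) / (2585423.5 − 1225000) = 1225000 × 2585190.5 / 1360423.5 ≈ 2327847 mm ≈ 2330 m.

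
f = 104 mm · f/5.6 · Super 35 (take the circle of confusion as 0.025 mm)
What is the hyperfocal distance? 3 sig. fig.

77.4 m

Hyperfocal distance H = f²/(N·c) + f = 104²/(5.6 × 0.025) + 104 = 10816/0.14 + 104 ≈ 77361.1 mm ≈ 77.4 m.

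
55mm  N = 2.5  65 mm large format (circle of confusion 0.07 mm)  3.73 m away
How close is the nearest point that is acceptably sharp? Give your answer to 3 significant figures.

Hyperfocal distance H = f²/(N·c) + f = 55²/(2.5 × 0.07) + 55 = 3025/0.175 + 55 ≈ 17340.7 mm ≈ 17.34 m.
Near limit Dn = s·(H − f)/(H + s − 2f) = 3730 × (17340.7 − 55) / (17340.7 + 3730 − 2 × 55) = 3730 × 17285.7 / 20960.7 ≈ 3076.0 mm ≈ 3.08 m.

3.08 m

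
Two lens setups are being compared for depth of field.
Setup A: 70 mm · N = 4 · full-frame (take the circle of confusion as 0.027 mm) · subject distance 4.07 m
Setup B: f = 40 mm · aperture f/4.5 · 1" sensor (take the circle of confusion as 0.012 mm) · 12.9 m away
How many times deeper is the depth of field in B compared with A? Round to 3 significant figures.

Setup A: H = 70²/(4×0.027) + 70 ≈ 45440.4 mm; DoF = Df − Dn = 4463.52 − 3740.25 ≈ 723.27 mm.
Setup B: H = 40²/(4.5×0.012) + 40 ≈ 29669.6 mm; DoF = Df − Dn = 22793 − 8996 ≈ 13797 mm.
Ratio = 13797 / 723.27 ≈ 19.1.

19.1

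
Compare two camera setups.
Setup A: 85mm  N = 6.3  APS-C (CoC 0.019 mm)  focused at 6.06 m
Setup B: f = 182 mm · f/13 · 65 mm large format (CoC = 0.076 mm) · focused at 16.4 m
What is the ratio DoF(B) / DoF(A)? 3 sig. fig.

17.1

Setup A: H = 85²/(6.3×0.019) + 85 ≈ 60444.2 mm; DoF = Df − Dn = 6725.8 − 5514.2 ≈ 1211.6 mm.
Setup B: H = 182²/(13×0.076) + 182 ≈ 33708.3 mm; DoF = Df − Dn = 31767 − 11053 ≈ 20714 mm.
Ratio = 20714 / 1211.6 ≈ 17.1.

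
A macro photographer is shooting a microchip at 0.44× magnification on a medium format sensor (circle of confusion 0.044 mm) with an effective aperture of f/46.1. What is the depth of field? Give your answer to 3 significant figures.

At magnification m, DoF ≈ 2·N_eff·c/m² = 2 × 46.1 × 0.044 / 0.44² = 4.057 / 0.1936 ≈ 21 mm.

21.0 mm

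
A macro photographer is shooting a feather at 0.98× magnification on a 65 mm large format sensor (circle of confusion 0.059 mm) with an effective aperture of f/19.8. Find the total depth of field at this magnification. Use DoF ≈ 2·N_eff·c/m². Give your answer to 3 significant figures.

At magnification m, DoF ≈ 2·N_eff·c/m² = 2 × 19.8 × 0.059 / 0.98² = 2.336 / 0.9604 ≈ 2.43 mm.

2.43 mm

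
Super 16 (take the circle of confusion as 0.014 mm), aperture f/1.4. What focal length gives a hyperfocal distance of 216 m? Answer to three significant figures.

65.1 mm

From H = f²/(N·c) + f, with f ≪ H: f ≈ √(H·N·c) = √(216000 × 1.4 × 0.014) = √4233.6 ≈ 65.07 mm.
The +f correction barely moves this — solving exactly, f² + N·c·f − N·c·H = 0 ⇒ f = (−N·c + √((N·c)² + 4·N·c·H))/2 = (−0.0196 + √16934)/2 ≈ 65.056 mm, so f ≈ 65.1 mm.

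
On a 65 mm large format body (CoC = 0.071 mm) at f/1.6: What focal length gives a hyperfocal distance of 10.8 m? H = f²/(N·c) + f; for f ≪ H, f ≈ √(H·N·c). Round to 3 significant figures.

From H = f²/(N·c) + f, with f ≪ H: f ≈ √(H·N·c) = √(10800 × 1.6 × 0.071) = √1226.9 ≈ 35.03 mm.
The +f correction barely moves this — solving exactly, f² + N·c·f − N·c·H = 0 ⇒ f = (−N·c + √((N·c)² + 4·N·c·H))/2 = (−0.1136 + √4907.5)/2 ≈ 34.970 mm, so f ≈ 35.0 mm.

35.0 mm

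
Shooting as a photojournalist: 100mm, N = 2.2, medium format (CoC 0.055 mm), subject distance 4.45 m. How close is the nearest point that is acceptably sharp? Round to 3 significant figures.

Hyperfocal distance H = f²/(N·c) + f = 100²/(2.2 × 0.055) + 100 = 10000/0.121 + 100 ≈ 82744.6 mm ≈ 82.74 m.
Near limit Dn = s·(H − f)/(H + s − 2f) = 4450 × (82744.6 − 100) / (82744.6 + 4450 − 2 × 100) = 4450 × 82644.6 / 86994.6 ≈ 4227.5 mm ≈ 4.23 m.

4.23 m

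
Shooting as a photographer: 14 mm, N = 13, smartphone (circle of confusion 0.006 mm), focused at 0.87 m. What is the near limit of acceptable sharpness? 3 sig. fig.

Hyperfocal distance H = f²/(N·c) + f = 14²/(13 × 0.006) + 14 = 196/0.078 + 14 ≈ 2526.8 mm ≈ 2.527 m.
Near limit Dn = s·(H − f)/(H + s − 2f) = 870 × (2526.8 − 14) / (2526.8 + 870 − 2 × 14) = 870 × 2512.8 / 3368.8 ≈ 648.94 mm ≈ 0.649 m.

0.649 m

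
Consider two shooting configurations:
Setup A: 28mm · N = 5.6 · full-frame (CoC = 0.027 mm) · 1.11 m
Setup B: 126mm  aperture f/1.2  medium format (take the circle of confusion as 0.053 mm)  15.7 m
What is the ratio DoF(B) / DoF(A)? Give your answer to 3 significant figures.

4.06

Setup A: H = 28²/(5.6×0.027) + 28 ≈ 5213.2 mm; DoF = Df − Dn = 1402.70 − 918.36 ≈ 484.34 mm.
Setup B: H = 126²/(1.2×0.053) + 126 ≈ 249748.6 mm; DoF = Df − Dn = 16744.7 − 14778.0 ≈ 1966.7 mm.
Ratio = 1966.7 / 484.34 ≈ 4.06.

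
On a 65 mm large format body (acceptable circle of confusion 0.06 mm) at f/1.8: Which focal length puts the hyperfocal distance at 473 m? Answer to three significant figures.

226 mm

From H = f²/(N·c) + f, with f ≪ H: f ≈ √(H·N·c) = √(473000 × 1.8 × 0.06) = √51084 ≈ 226.0 mm.
The +f correction barely moves this — solving exactly, f² + N·c·f − N·c·H = 0 ⇒ f = (−N·c + √((N·c)² + 4·N·c·H))/2 = (−0.108 + √204336)/2 ≈ 225.96 mm, so f ≈ 226 mm.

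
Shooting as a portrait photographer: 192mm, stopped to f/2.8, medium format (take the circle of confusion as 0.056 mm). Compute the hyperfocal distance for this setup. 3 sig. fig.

Hyperfocal distance H = f²/(N·c) + f = 192²/(2.8 × 0.056) + 192 = 36864/0.1568 + 192 ≈ 235294.0 mm ≈ 235 m.

235 m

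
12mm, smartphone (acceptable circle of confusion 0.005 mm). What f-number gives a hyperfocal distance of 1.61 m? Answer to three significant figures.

f/18

Rearrange H = f²/(N·c) + f for N: N = f² / ((H − f)·c).
N = 12² / ((1610 − 12) × 0.005) = 144 / 7.990 ≈ 18.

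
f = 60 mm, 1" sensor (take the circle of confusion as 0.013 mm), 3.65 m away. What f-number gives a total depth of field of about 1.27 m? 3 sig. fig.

f/13

Write h = H − f = f²/(N·c). The thin-lens limits are Dn = s·h/(h + (s−f)) and Df = s·h/(h − (s−f)), so DoF = Df − Dn = 2·s·(s−f)·h / (h² − (s−f)²).
That is a quadratic in h: DoF·h² − 2·s·(s−f)·h − DoF·(s−f)² = 0 ⇒ h = (s−f)·(s + √(s² + DoF²)) / DoF = 3590 × (3650 + √(3650² + 1270²)) / 1270 = 3590 × (3650 + 3864.63) / 1270 ≈ 21242 mm.
Then N = f²/(c·h) = 60² / (0.013 × 21242) = 3600 / 276.15 ≈ 13.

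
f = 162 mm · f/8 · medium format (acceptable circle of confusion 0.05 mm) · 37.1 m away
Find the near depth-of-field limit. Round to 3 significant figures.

Hyperfocal distance H = f²/(N·c) + f = 162²/(8 × 0.05) + 162 = 26244/0.4 + 162 ≈ 65772.0 mm ≈ 65.77 m.
Near limit Dn = s·(H − f)/(H + s − 2f) = 37100 × (65772.0 − 162) / (65772.0 + 37100 − 2 × 162) = 37100 × 65610.0 / 102548.0 ≈ 23737 mm ≈ 23.7 m.

23.7 m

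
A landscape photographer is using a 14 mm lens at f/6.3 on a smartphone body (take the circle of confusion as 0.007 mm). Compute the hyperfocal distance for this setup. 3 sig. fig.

Hyperfocal distance H = f²/(N·c) + f = 14²/(6.3 × 0.007) + 14 = 196/0.0441 + 14 ≈ 4458.4 mm ≈ 4.46 m.

4.46 m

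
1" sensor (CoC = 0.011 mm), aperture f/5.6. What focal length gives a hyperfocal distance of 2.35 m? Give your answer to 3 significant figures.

From H = f²/(N·c) + f, with f ≪ H: f ≈ √(H·N·c) = √(2350 × 5.6 × 0.011) = √144.76 ≈ 12.03 mm.
The +f correction barely moves this — solving exactly, f² + N·c·f − N·c·H = 0 ⇒ f = (−N·c + √((N·c)² + 4·N·c·H))/2 = (−0.0616 + √579.04)/2 ≈ 12.001 mm, so f ≈ 12.0 mm.

12.0 mm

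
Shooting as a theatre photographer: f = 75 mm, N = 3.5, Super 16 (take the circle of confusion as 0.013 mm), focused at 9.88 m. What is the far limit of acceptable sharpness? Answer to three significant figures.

Hyperfocal distance H = f²/(N·c) + f = 75²/(3.5 × 0.013) + 75 = 5625/0.0455 + 75 ≈ 123701.4 mm ≈ 123.7 m.
Far limit Df = s·(H − f)/(H − s) = 9880 × (123701.4 − 75) / (123701.4 − 9880) = 9880 × 123626.4 / 113821.4 ≈ 10731 mm ≈ 10.7 m.

10.7 m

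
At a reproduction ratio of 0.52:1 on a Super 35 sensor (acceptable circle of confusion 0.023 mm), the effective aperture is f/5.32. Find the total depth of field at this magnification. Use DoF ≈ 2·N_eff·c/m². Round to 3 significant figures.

At magnification m, DoF ≈ 2·N_eff·c/m² = 2 × 5.32 × 0.023 / 0.52² = 0.2447 / 0.2704 ≈ 0.905 mm.

0.905 mm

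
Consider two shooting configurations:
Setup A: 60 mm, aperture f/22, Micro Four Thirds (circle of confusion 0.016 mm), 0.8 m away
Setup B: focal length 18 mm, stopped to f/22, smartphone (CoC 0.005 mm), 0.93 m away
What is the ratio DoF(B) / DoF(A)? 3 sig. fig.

5.47

Setup A: H = 60²/(22×0.016) + 60 ≈ 10287.3 mm; DoF = Df − Dn = 862.40 − 746.02 ≈ 116.38 mm.
Setup B: H = 18²/(22×0.005) + 18 ≈ 2963.5 mm; DoF = Df − Dn = 1347.10 − 710.12 ≈ 636.98 mm.
Ratio = 636.98 / 116.38 ≈ 5.47.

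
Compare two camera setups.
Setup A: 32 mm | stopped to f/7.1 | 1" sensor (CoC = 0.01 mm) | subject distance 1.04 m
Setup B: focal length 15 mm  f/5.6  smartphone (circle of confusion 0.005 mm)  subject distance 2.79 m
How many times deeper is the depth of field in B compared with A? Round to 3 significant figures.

15.0

Setup A: H = 32²/(7.1×0.01) + 32 ≈ 14454.5 mm; DoF = Df − Dn = 1118.15 − 972.06 ≈ 146.09 mm.
Setup B: H = 15²/(5.6×0.005) + 15 ≈ 8050.7 mm; DoF = Df − Dn = 4261.7 − 2073.8 ≈ 2187.9 mm.
Ratio = 2187.9 / 146.09 ≈ 15.0.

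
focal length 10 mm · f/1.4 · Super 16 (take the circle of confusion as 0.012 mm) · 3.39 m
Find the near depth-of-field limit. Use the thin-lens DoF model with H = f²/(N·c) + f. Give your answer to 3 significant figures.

2.16 m

Hyperfocal distance H = f²/(N·c) + f = 10²/(1.4 × 0.012) + 10 = 100/0.0168 + 10 ≈ 5962.4 mm ≈ 5.962 m.
Near limit Dn = s·(H − f)/(H + s − 2f) = 3390 × (5962.4 − 10) / (5962.4 + 3390 − 2 × 10) = 3390 × 5952.4 / 9332.4 ≈ 2162.2 mm ≈ 2.16 m.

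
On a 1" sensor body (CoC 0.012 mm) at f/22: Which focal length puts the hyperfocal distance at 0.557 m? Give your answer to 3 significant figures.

From H = f²/(N·c) + f, with f ≪ H: f ≈ √(H·N·c) = √(557 × 22 × 0.012) = √147.05 ≈ 12.13 mm.
Exact: f² + N·c·f − N·c·H = 0 ⇒ f = (−N·c + √((N·c)² + 4·N·c·H))/2 = (−0.264 + √588.26)/2 ≈ 11.995 mm ≈ 12.0 mm.

12.0 mm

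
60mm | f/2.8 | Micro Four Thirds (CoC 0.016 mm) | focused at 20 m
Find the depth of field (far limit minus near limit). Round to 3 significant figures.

Hyperfocal distance H = f²/(N·c) + f = 60²/(2.8 × 0.016) + 60 = 3600/0.0448 + 60 ≈ 80417.1 mm ≈ 80.42 m.
Near limit Dn = s·(H − f)/(H + s − 2f) = 20000 × (80417.1 − 60) / (80417.1 + 20000 − 2 × 60) = 20000 × 80357.1 / 100297.1 ≈ 16024 mm.
Far limit Df = s·(H − f)/(H − s) = 20000 × (80417.1 − 60) / (80417.1 − 20000) = 20000 × 80357.1 / 60417.1 ≈ 26601 mm.
Depth of field = Df − Dn = 26601 − 16024 ≈ 10577 mm ≈ 10.6 m.

10.6 m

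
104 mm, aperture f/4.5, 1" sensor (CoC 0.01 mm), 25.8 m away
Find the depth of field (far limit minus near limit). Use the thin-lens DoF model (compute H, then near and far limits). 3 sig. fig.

Hyperfocal distance H = f²/(N·c) + f = 104²/(4.5 × 0.01) + 104 = 10816/0.045 + 104 ≈ 240459.6 mm ≈ 240.5 m.
Near limit Dn = s·(H − f)/(H + s − 2f) = 25800 × (240459.6 − 104) / (240459.6 + 25800 − 2 × 104) = 25800 × 240355.6 / 266051.6 ≈ 23308.2 mm.
Far limit Df = s·(H − f)/(H − s) = 25800 × (240459.6 − 104) / (240459.6 − 25800) = 25800 × 240355.6 / 214659.6 ≈ 28888.4 mm.
Depth of field = Df − Dn = 28888.4 − 23308.2 ≈ 5580.2 mm ≈ 5.58 m.

5.58 m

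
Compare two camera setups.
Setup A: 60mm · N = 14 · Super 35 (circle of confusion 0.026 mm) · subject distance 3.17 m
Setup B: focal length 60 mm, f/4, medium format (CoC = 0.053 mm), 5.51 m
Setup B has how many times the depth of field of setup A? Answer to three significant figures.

1.78

Setup A: H = 60²/(14×0.026) + 60 ≈ 9950.1 mm; DoF = Df − Dn = 4624.1 − 2411.6 ≈ 2212.5 mm.
Setup B: H = 60²/(4×0.053) + 60 ≈ 17041.1 mm; DoF = Df − Dn = 8114.2 − 4171.3 ≈ 3942.9 mm.
Ratio = 3942.9 / 2212.5 ≈ 1.78.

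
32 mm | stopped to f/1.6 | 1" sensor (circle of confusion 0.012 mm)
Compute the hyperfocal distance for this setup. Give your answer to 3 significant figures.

Hyperfocal distance H = f²/(N·c) + f = 32²/(1.6 × 0.012) + 32 = 1024/0.0192 + 32 ≈ 53365.3 mm ≈ 53.4 m.

53.4 m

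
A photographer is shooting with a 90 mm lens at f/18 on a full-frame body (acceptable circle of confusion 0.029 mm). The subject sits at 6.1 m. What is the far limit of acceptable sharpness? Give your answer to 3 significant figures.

Hyperfocal distance H = f²/(N·c) + f = 90²/(18 × 0.029) + 90 = 8100/0.522 + 90 ≈ 15607.2 mm ≈ 15.61 m.
Far limit Df = s·(H − f)/(H − s) = 6100 × (15607.2 − 90) / (15607.2 − 6100) = 6100 × 15517.2 / 9507.2 ≈ 9956.1 mm ≈ 9.96 m.

9.96 m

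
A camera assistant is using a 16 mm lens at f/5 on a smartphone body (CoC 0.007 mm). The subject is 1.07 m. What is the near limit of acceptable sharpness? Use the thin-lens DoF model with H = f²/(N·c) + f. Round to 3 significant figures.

Hyperfocal distance H = f²/(N·c) + f = 16²/(5 × 0.007) + 16 = 256/0.035 + 16 ≈ 7330.3 mm ≈ 7.330 m.
Near limit Dn = s·(H − f)/(H + s − 2f) = 1070 × (7330.3 − 16) / (7330.3 + 1070 − 2 × 16) = 1070 × 7314.3 / 8368.3 ≈ 935.23 mm ≈ 0.935 m.

0.935 m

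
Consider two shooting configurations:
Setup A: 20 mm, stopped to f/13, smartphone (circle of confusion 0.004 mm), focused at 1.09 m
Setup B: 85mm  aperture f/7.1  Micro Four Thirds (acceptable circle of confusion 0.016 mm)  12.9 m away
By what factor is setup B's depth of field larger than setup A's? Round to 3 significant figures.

17.5

Setup A: H = 20²/(13×0.004) + 20 ≈ 7712.3 mm; DoF = Df − Dn = 1266.12 − 956.90 ≈ 309.22 mm.
Setup B: H = 85²/(7.1×0.016) + 85 ≈ 63685.4 mm; DoF = Df − Dn = 16155.1 − 10736.6 ≈ 5418.5 mm.
Ratio = 5418.5 / 309.22 ≈ 17.5.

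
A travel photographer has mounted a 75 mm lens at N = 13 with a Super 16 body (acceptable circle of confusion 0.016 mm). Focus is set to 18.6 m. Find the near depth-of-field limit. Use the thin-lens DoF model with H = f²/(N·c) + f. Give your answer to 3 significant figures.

Hyperfocal distance H = f²/(N·c) + f = 75²/(13 × 0.016) + 75 = 5625/0.208 + 75 ≈ 27118.3 mm ≈ 27.12 m.
Near limit Dn = s·(H − f)/(H + s − 2f) = 18600 × (27118.3 − 75) / (27118.3 + 18600 − 2 × 75) = 18600 × 27043.3 / 45568.3 ≈ 11038 mm ≈ 11.0 m.

11.0 m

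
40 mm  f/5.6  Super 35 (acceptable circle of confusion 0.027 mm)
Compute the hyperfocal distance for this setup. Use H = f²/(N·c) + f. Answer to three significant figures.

Hyperfocal distance H = f²/(N·c) + f = 40²/(5.6 × 0.027) + 40 = 1600/0.1512 + 40 ≈ 10622.0 mm ≈ 10.6 m.

10.6 m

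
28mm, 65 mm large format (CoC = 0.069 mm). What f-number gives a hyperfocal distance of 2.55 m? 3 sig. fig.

f/4.51

Rearrange H = f²/(N·c) + f for N: N = f² / ((H − f)·c).
N = 28² / ((2550 − 28) × 0.069) = 784 / 174.0 ≈ 4.51.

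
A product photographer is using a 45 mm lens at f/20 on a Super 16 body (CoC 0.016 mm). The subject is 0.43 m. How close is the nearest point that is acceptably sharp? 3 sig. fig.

405 mm

Hyperfocal distance H = f²/(N·c) + f = 45²/(20 × 0.016) + 45 = 2025/0.32 + 45 ≈ 6373.1 mm ≈ 6.373 m.
Near limit Dn = s·(H − f)/(H + s − 2f) = 430 × (6373.1 − 45) / (6373.1 + 430 − 2 × 45) = 430 × 6328.1 / 6713.1 ≈ 405.34 mm.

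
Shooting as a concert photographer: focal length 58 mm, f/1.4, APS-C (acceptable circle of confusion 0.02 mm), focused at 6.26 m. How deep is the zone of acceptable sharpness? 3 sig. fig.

0.648 m

Hyperfocal distance H = f²/(N·c) + f = 58²/(1.4 × 0.02) + 58 = 3364/0.028 + 58 ≈ 120200.9 mm ≈ 120.2 m.
Near limit Dn = s·(H − f)/(H + s − 2f) = 6260 × (120200.9 − 58) / (120200.9 + 6260 − 2 × 58) = 6260 × 120142.9 / 126344.9 ≈ 5952.71 mm.
Far limit Df = s·(H − f)/(H − s) = 6260 × (120200.9 − 58) / (120200.9 − 6260) = 6260 × 120142.9 / 113940.9 ≈ 6600.74 mm.
Depth of field = Df − Dn = 6600.74 − 5952.71 ≈ 648.03 mm ≈ 0.648 m.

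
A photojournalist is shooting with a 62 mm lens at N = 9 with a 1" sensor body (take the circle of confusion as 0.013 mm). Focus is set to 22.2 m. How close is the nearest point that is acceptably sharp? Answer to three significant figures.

13.3 m

Hyperfocal distance H = f²/(N·c) + f = 62²/(9 × 0.013) + 62 = 3844/0.117 + 62 ≈ 32916.7 mm ≈ 32.92 m.
Near limit Dn = s·(H − f)/(H + s − 2f) = 22200 × (32916.7 − 62) / (32916.7 + 22200 − 2 × 62) = 22200 × 32854.7 / 54992.7 ≈ 13263 mm ≈ 13.3 m.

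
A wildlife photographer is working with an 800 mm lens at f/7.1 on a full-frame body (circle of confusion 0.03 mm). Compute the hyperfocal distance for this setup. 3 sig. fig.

3010 m

Hyperfocal distance H = f²/(N·c) + f = 800²/(7.1 × 0.03) + 800 = 640000/0.213 + 800 ≈ 3005494.8 mm ≈ 3010 m.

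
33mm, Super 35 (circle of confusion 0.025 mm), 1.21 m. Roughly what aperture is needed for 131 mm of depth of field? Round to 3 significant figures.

Write h = H − f = f²/(N·c). The thin-lens limits are Dn = s·h/(h + (s−f)) and Df = s·h/(h − (s−f)), so DoF = Df − Dn = 2·s·(s−f)·h / (h² − (s−f)²).
That is a quadratic in h: DoF·h² − 2·s·(s−f)·h − DoF·(s−f)² = 0 ⇒ h = (s−f)·(s + √(s² + DoF²)) / DoF = 1177 × (1210 + √(1210² + 131²)) / 131 = 1177 × (1210 + 1217.07) / 131 ≈ 21807 mm.
Then N = f²/(c·h) = 33² / (0.025 × 21807) = 1089 / 545.16 ≈ 2.00.

f/2.00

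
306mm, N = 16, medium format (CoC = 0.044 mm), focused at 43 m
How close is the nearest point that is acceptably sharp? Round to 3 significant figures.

Hyperfocal distance H = f²/(N·c) + f = 306²/(16 × 0.044) + 306 = 93636/0.704 + 306 ≈ 133311.7 mm ≈ 133.3 m.
Near limit Dn = s·(H − f)/(H + s − 2f) = 43000 × (133311.7 − 306) / (133311.7 + 43000 − 2 × 306) = 43000 × 133005.7 / 175699.7 ≈ 32551 mm ≈ 32.6 m.

32.6 m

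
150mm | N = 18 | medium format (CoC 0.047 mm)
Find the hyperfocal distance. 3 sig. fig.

26.7 m

Hyperfocal distance H = f²/(N·c) + f = 150²/(18 × 0.047) + 150 = 22500/0.846 + 150 ≈ 26745.7 mm ≈ 26.7 m.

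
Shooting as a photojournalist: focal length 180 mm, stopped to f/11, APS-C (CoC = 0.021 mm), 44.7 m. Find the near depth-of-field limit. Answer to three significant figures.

Hyperfocal distance H = f²/(N·c) + f = 180²/(11 × 0.021) + 180 = 32400/0.231 + 180 ≈ 140439.7 mm ≈ 140.4 m.
Near limit Dn = s·(H − f)/(H + s − 2f) = 44700 × (140439.7 − 180) / (140439.7 + 44700 − 2 × 180) = 44700 × 140259.7 / 184779.7 ≈ 33930 mm ≈ 33.9 m.

33.9 m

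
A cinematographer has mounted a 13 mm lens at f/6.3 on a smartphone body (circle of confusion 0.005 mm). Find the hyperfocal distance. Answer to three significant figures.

5.38 m

Hyperfocal distance H = f²/(N·c) + f = 13²/(6.3 × 0.005) + 13 = 169/0.0315 + 13 ≈ 5378.1 mm ≈ 5.38 m.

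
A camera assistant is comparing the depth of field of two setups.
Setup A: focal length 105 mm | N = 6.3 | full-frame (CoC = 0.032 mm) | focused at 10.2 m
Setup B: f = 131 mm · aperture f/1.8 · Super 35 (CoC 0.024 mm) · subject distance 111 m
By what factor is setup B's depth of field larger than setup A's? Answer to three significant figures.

Setup A: H = 105²/(6.3×0.032) + 105 ≈ 54792.5 mm; DoF = Df − Dn = 12509.1 − 8610.5 ≈ 3898.6 mm.
Setup B: H = 131²/(1.8×0.024) + 131 ≈ 397376.4 mm; DoF = Df − Dn = 153973 − 86780 ≈ 67193 mm.
Ratio = 67193 / 3898.6 ≈ 17.2.

17.2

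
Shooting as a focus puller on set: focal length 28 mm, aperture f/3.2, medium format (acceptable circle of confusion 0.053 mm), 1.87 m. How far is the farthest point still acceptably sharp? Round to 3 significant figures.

Hyperfocal distance H = f²/(N·c) + f = 28²/(3.2 × 0.053) + 28 = 784/0.1696 + 28 ≈ 4650.6 mm ≈ 4.651 m.
Far limit Df = s·(H − f)/(H − s) = 1870 × (4650.6 − 28) / (4650.6 − 1870) = 1870 × 4622.6 / 2780.6 ≈ 3108.8 mm ≈ 3.11 m.

3.11 m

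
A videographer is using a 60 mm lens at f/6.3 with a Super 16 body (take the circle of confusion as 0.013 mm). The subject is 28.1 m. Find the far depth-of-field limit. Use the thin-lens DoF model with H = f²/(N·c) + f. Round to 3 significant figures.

Hyperfocal distance H = f²/(N·c) + f = 60²/(6.3 × 0.013) + 60 = 3600/0.0819 + 60 ≈ 44016.0 mm ≈ 44.02 m.
Far limit Df = s·(H − f)/(H − s) = 28100 × (44016.0 − 60) / (44016.0 − 28100) = 28100 × 43956.0 / 15916.0 ≈ 77605 mm ≈ 77.6 m.

77.6 m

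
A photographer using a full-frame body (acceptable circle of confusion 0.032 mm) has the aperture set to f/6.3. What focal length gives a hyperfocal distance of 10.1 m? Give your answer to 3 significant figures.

45.0 mm

From H = f²/(N·c) + f, with f ≪ H: f ≈ √(H·N·c) = √(10100 × 6.3 × 0.032) = √2036.2 ≈ 45.12 mm.
Exact: f² + N·c·f − N·c·H = 0 ⇒ f = (−N·c + √((N·c)² + 4·N·c·H))/2 = (−0.2016 + √8144.7)/2 ≈ 45.023 mm ≈ 45.0 mm.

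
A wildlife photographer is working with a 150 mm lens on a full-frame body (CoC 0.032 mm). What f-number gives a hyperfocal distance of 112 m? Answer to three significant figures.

f/6.29

Rearrange H = f²/(N·c) + f for N: N = f² / ((H − f)·c).
N = 150² / ((112000 − 150) × 0.032) = 22500 / 3579 ≈ 6.29.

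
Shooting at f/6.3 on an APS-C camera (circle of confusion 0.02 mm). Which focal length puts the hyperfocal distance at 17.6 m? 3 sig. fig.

From H = f²/(N·c) + f, with f ≪ H: f ≈ √(H·N·c) = √(17600 × 6.3 × 0.02) = √2217.6 ≈ 47.09 mm.
Exact: f² + N·c·f − N·c·H = 0 ⇒ f = (−N·c + √((N·c)² + 4·N·c·H))/2 = (−0.126 + √8870.4)/2 ≈ 47.028 mm ≈ 47.0 mm.

47.0 mm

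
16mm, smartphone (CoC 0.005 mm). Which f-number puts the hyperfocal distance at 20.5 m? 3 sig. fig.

f/2.50

Rearrange H = f²/(N·c) + f for N: N = f² / ((H − f)·c).
N = 16² / ((20500 − 16) × 0.005) = 256 / 102.4 ≈ 2.50.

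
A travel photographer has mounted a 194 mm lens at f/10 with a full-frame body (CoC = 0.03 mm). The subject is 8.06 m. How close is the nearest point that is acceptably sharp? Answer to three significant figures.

7.58 m

Hyperfocal distance H = f²/(N·c) + f = 194²/(10 × 0.03) + 194 = 37636/0.3 + 194 ≈ 125647.3 mm ≈ 125.6 m.
Near limit Dn = s·(H − f)/(H + s − 2f) = 8060 × (125647.3 − 194) / (125647.3 + 8060 − 2 × 194) = 8060 × 125453.3 / 133319.3 ≈ 7584.5 mm ≈ 7.58 m.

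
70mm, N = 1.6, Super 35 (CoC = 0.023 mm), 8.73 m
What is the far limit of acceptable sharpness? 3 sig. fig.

Hyperfocal distance H = f²/(N·c) + f = 70²/(1.6 × 0.023) + 70 = 4900/0.0368 + 70 ≈ 133222.2 mm ≈ 133.2 m.
Far limit Df = s·(H − f)/(H − s) = 8730 × (133222.2 − 70) / (133222.2 − 8730) = 8730 × 133152.2 / 124492.2 ≈ 9337.3 mm ≈ 9.34 m.

9.34 m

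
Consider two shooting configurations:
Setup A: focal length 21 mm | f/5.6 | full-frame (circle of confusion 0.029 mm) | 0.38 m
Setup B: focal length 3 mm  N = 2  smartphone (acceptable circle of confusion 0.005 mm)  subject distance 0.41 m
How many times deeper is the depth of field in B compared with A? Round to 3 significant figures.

4.56

Setup A: H = 21²/(5.6×0.029) + 21 ≈ 2736.5 mm; DoF = Df − Dn = 437.89 − 335.63 ≈ 102.26 mm.
Setup B: H = 3²/(2×0.005) + 3 ≈ 903.0 mm; DoF = Df − Dn = 748.48 − 282.33 ≈ 466.15 mm.
Ratio = 466.15 / 102.26 ≈ 4.56.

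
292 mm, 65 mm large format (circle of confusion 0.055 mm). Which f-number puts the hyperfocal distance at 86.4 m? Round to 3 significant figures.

f/18

Rearrange H = f²/(N·c) + f for N: N = f² / ((H − f)·c).
N = 292² / ((86400 − 292) × 0.055) = 85264 / 4736 ≈ 18.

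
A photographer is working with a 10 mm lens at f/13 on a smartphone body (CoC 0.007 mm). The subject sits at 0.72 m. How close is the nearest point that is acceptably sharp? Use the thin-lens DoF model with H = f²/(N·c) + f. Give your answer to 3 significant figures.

437 mm

Hyperfocal distance H = f²/(N·c) + f = 10²/(13 × 0.007) + 10 = 100/0.091 + 10 ≈ 1108.9 mm ≈ 1.109 m.
Near limit Dn = s·(H − f)/(H + s − 2f) = 720 × (1108.9 − 10) / (1108.9 + 720 − 2 × 10) = 720 × 1098.9 / 1808.9 ≈ 437.40 mm.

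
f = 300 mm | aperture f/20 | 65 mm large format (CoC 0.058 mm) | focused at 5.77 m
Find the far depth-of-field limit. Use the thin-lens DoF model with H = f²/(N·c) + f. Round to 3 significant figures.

6.21 m

Hyperfocal distance H = f²/(N·c) + f = 300²/(20 × 0.058) + 300 = 90000/1.16 + 300 ≈ 77886.2 mm ≈ 77.89 m.
Far limit Df = s·(H − f)/(H − s) = 5770 × (77886.2 − 300) / (77886.2 − 5770) = 5770 × 77586.2 / 72116.2 ≈ 6207.7 mm ≈ 6.21 m.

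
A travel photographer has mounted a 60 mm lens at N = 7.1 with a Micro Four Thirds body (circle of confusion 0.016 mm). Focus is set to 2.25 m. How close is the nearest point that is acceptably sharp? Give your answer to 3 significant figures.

Hyperfocal distance H = f²/(N·c) + f = 60²/(7.1 × 0.016) + 60 = 3600/0.1136 + 60 ≈ 31750.1 mm ≈ 31.75 m.
Near limit Dn = s·(H − f)/(H + s − 2f) = 2250 × (31750.1 − 60) / (31750.1 + 2250 − 2 × 60) = 2250 × 31690.1 / 33880.1 ≈ 2104.6 mm ≈ 2.10 m.

2.10 m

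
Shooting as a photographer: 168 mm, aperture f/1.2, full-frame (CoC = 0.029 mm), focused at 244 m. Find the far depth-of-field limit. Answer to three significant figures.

Hyperfocal distance H = f²/(N·c) + f = 168²/(1.2 × 0.029) + 168 = 28224/0.0348 + 168 ≈ 811202.5 mm ≈ 811.2 m.
Far limit Df = s·(H − f)/(H − s) = 244000 × (811202.5 − 168) / (811202.5 − 244000) = 244000 × 811034.5 / 567202.5 ≈ 348892 mm ≈ 349 m.

349 m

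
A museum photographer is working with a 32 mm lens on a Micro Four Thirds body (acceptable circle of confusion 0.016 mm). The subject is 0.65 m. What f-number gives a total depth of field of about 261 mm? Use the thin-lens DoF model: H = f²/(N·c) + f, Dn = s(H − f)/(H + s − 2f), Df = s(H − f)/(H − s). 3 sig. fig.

Write h = H − f = f²/(N·c). The thin-lens limits are Dn = s·h/(h + (s−f)) and Df = s·h/(h − (s−f)), so DoF = Df − Dn = 2·s·(s−f)·h / (h² − (s−f)²).
That is a quadratic in h: DoF·h² − 2·s·(s−f)·h − DoF·(s−f)² = 0 ⇒ h = (s−f)·(s + √(s² + DoF²)) / DoF = 618 × (650 + √(650² + 261²)) / 261 = 618 × (650 + 700.443) / 261 ≈ 3197.6 mm.
Then N = f²/(c·h) = 32² / (0.016 × 3197.6) = 1024 / 51.162 ≈ 20.

f/20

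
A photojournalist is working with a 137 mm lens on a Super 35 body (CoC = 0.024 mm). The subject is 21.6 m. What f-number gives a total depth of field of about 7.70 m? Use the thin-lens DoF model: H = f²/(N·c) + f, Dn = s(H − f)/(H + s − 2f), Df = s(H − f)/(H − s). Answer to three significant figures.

f/6.30

Write h = H − f = f²/(N·c). The thin-lens limits are Dn = s·h/(h + (s−f)) and Df = s·h/(h − (s−f)), so DoF = Df − Dn = 2·s·(s−f)·h / (h² − (s−f)²).
That is a quadratic in h: DoF·h² − 2·s·(s−f)·h − DoF·(s−f)² = 0 ⇒ h = (s−f)·(s + √(s² + DoF²)) / DoF = 21463 × (21600 + √(21600² + 7700²)) / 7700 = 21463 × (21600 + 22931.4) / 7700 ≈ 124127 mm.
Then N = f²/(c·h) = 137² / (0.024 × 124127) = 18769 / 2979.0 ≈ 6.30.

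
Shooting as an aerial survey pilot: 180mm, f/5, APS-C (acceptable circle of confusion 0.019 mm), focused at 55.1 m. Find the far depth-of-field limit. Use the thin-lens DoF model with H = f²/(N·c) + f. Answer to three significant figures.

Hyperfocal distance H = f²/(N·c) + f = 180²/(5 × 0.019) + 180 = 32400/0.095 + 180 ≈ 341232.6 mm ≈ 341.2 m.
Far limit Df = s·(H − f)/(H − s) = 55100 × (341232.6 − 180) / (341232.6 − 55100) = 55100 × 341052.6 / 286132.6 ≈ 65676 mm ≈ 65.7 m.

65.7 m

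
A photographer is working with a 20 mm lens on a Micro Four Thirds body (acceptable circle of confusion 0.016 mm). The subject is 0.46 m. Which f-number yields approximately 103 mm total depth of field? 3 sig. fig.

f/6.28

Write h = H − f = f²/(N·c). The thin-lens limits are Dn = s·h/(h + (s−f)) and Df = s·h/(h − (s−f)), so DoF = Df − Dn = 2·s·(s−f)·h / (h² − (s−f)²).
That is a quadratic in h: DoF·h² − 2·s·(s−f)·h − DoF·(s−f)² = 0 ⇒ h = (s−f)·(s + √(s² + DoF²)) / DoF = 440 × (460 + √(460² + 103²)) / 103 = 440 × (460 + 471.390) / 103 ≈ 3978.8 mm.
Then N = f²/(c·h) = 20² / (0.016 × 3978.8) = 400 / 63.660 ≈ 6.28.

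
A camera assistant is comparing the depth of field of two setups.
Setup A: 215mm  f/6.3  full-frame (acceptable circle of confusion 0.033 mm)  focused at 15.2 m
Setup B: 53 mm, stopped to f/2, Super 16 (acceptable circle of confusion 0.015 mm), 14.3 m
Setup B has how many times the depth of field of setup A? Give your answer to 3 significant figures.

2.16

Setup A: H = 215²/(6.3×0.033) + 215 ≈ 222557.5 mm; DoF = Df − Dn = 16298.5 − 14240.3 ≈ 2058.2 mm.
Setup B: H = 53²/(2×0.015) + 53 ≈ 93686.3 mm; DoF = Df − Dn = 16866.3 − 12411.5 ≈ 4454.8 mm.
Ratio = 4454.8 / 2058.2 ≈ 2.16.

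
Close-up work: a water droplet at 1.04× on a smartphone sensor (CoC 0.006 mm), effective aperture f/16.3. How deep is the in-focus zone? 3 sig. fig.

0.181 mm

At magnification m, DoF ≈ 2·N_eff·c/m² = 2 × 16.3 × 0.006 / 1.04² = 0.1956 / 1.082 ≈ 0.181 mm.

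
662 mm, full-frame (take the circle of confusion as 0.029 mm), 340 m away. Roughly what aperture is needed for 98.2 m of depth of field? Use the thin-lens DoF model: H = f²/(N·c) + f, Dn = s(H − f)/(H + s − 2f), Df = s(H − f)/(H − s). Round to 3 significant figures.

Write h = H − f = f²/(N·c). The thin-lens limits are Dn = s·h/(h + (s−f)) and Df = s·h/(h − (s−f)), so DoF = Df − Dn = 2·s·(s−f)·h / (h² − (s−f)²).
That is a quadratic in h: DoF·h² − 2·s·(s−f)·h − DoF·(s−f)² = 0 ⇒ h = (s−f)·(s + √(s² + DoF²)) / DoF = 339338 × (340000 + √(340000² + 98200²)) / 98200 = 339338 × (340000 + 353897) / 98200 ≈ 2397818 mm.
Then N = f²/(c·h) = 662² / (0.029 × 2397818) = 438244 / 69537 ≈ 6.30.

f/6.30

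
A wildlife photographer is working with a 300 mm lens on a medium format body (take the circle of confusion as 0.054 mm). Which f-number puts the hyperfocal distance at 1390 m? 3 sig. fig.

f/1.20

Rearrange H = f²/(N·c) + f for N: N = f² / ((H − f)·c).
N = 300² / ((1390000 − 300) × 0.054) = 90000 / 75044 ≈ 1.20.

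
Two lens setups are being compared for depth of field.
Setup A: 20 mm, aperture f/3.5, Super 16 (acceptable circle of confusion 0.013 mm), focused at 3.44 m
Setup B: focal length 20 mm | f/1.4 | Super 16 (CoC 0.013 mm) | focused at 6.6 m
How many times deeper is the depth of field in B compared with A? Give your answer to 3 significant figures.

Setup A: H = 20²/(3.5×0.013) + 20 ≈ 8811.2 mm; DoF = Df − Dn = 5630.3 − 2476.6 ≈ 3153.7 mm.
Setup B: H = 20²/(1.4×0.013) + 20 ≈ 21998.0 mm; DoF = Df − Dn = 9420.4 − 5079.3 ≈ 4341.1 mm.
Ratio = 4341.1 / 3153.7 ≈ 1.38.

1.38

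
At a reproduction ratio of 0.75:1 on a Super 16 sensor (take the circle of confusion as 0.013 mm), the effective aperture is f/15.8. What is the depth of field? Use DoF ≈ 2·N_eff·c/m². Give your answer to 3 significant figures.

At magnification m, DoF ≈ 2·N_eff·c/m² = 2 × 15.8 × 0.013 / 0.75² = 0.4108 / 0.5625 ≈ 0.73 mm.

0.730 mm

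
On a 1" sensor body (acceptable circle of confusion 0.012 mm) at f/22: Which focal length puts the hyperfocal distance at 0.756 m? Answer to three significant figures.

From H = f²/(N·c) + f, with f ≪ H: f ≈ √(H·N·c) = √(756 × 22 × 0.012) = √199.58 ≈ 14.13 mm.
Exact: f² + N·c·f − N·c·H = 0 ⇒ f = (−N·c + √((N·c)² + 4·N·c·H))/2 = (−0.264 + √798.41)/2 ≈ 13.996 mm ≈ 14.0 mm.

14.0 mm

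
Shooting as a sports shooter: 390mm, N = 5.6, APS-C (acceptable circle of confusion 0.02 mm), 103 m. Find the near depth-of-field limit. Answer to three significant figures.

Hyperfocal distance H = f²/(N·c) + f = 390²/(5.6 × 0.02) + 390 = 152100/0.112 + 390 ≈ 1358425.7 mm ≈ 1358 m.
Near limit Dn = s·(H − f)/(H + s − 2f) = 103000 × (1358425.7 − 390) / (1358425.7 + 103000 − 2 × 390) = 103000 × 1358035.7 / 1460645.7 ≈ 95764 mm ≈ 95.8 m.

95.8 m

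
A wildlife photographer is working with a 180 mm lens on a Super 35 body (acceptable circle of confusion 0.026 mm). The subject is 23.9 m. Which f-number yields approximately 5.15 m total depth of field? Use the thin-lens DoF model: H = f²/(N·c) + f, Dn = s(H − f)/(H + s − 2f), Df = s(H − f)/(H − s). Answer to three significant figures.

f/5.60

Write h = H − f = f²/(N·c). The thin-lens limits are Dn = s·h/(h + (s−f)) and Df = s·h/(h − (s−f)), so DoF = Df − Dn = 2·s·(s−f)·h / (h² − (s−f)²).
That is a quadratic in h: DoF·h² − 2·s·(s−f)·h − DoF·(s−f)² = 0 ⇒ h = (s−f)·(s + √(s² + DoF²)) / DoF = 23720 × (23900 + √(23900² + 5150²)) / 5150 = 23720 × (23900 + 24448.6) / 5150 ≈ 222685 mm.
Then N = f²/(c·h) = 180² / (0.026 × 222685) = 32400 / 5789.8 ≈ 5.60.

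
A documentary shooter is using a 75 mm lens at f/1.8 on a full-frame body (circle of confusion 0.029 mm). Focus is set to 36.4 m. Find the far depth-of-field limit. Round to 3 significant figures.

54.9 m

Hyperfocal distance H = f²/(N·c) + f = 75²/(1.8 × 0.029) + 75 = 5625/0.0522 + 75 ≈ 107833.6 mm ≈ 107.8 m.
Far limit Df = s·(H − f)/(H − s) = 36400 × (107833.6 − 75) / (107833.6 − 36400) = 36400 × 107758.6 / 71433.6 ≈ 54910 mm ≈ 54.9 m.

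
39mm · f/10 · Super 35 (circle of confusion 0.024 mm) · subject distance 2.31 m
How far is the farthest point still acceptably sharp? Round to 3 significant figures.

Hyperfocal distance H = f²/(N·c) + f = 39²/(10 × 0.024) + 39 = 1521/0.24 + 39 ≈ 6376.5 mm ≈ 6.377 m.
Far limit Df = s·(H − f)/(H − s) = 2310 × (6376.5 − 39) / (6376.5 − 2310) = 2310 × 6337.5 / 4066.5 ≈ 3600.1 mm ≈ 3.60 m.

3.60 m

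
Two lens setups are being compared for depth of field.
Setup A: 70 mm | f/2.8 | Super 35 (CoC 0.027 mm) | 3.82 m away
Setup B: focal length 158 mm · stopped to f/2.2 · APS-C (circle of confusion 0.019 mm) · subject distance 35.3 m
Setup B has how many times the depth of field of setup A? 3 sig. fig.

Setup A: H = 70²/(2.8×0.027) + 70 ≈ 64884.8 mm; DoF = Df − Dn = 4054.59 − 3611.07 ≈ 443.52 mm.
Setup B: H = 158²/(2.2×0.019) + 158 ≈ 597382.9 mm; DoF = Df − Dn = 37507.0 − 33338.3 ≈ 4168.7 mm.
Ratio = 4168.7 / 443.52 ≈ 9.40.

9.40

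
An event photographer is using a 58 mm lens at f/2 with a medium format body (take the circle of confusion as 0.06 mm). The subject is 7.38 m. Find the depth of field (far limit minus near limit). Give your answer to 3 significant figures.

4.14 m

Hyperfocal distance H = f²/(N·c) + f = 58²/(2 × 0.06) + 58 = 3364/0.12 + 58 ≈ 28091.3 mm ≈ 28.09 m.
Near limit Dn = s·(H − f)/(H + s − 2f) = 7380 × (28091.3 − 58) / (28091.3 + 7380 − 2 × 58) = 7380 × 28033.3 / 35355.3 ≈ 5851.6 mm.
Far limit Df = s·(H − f)/(H − s) = 7380 × (28091.3 − 58) / (28091.3 − 7380) = 7380 × 28033.3 / 20711.3 ≈ 9989.0 mm.
Depth of field = Df − Dn = 9989.0 − 5851.6 ≈ 4137.4 mm ≈ 4.14 m.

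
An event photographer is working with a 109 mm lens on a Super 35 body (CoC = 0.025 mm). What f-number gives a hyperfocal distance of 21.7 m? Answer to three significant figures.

Rearrange H = f²/(N·c) + f for N: N = f² / ((H − f)·c).
N = 109² / ((21700 − 109) × 0.025) = 11881 / 539.8 ≈ 22.

f/22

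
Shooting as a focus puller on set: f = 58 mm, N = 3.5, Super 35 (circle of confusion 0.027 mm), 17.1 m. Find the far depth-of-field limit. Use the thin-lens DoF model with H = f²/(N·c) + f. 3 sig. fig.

Hyperfocal distance H = f²/(N·c) + f = 58²/(3.5 × 0.027) + 58 = 3364/0.0945 + 58 ≈ 35655.9 mm ≈ 35.66 m.
Far limit Df = s·(H − f)/(H − s) = 17100 × (35655.9 − 58) / (35655.9 − 17100) = 17100 × 35597.9 / 18555.9 ≈ 32805 mm ≈ 32.8 m.

32.8 m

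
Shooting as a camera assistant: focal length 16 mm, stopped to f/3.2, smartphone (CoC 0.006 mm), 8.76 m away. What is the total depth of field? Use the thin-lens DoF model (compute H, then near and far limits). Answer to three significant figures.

20.2 m

Hyperfocal distance H = f²/(N·c) + f = 16²/(3.2 × 0.006) + 16 = 256/0.0192 + 16 ≈ 13349.3 mm ≈ 13.35 m.
Near limit Dn = s·(H − f)/(H + s − 2f) = 8760 × (13349.3 − 16) / (13349.3 + 8760 − 2 × 16) = 8760 × 13333.3 / 22077.3 ≈ 5290 mm.
Far limit Df = s·(H − f)/(H − s) = 8760 × (13349.3 − 16) / (13349.3 − 8760) = 8760 × 13333.3 / 4589.3 ≈ 25450 mm.
Depth of field = Df − Dn = 25450 − 5290 ≈ 20160 mm ≈ 20.2 m.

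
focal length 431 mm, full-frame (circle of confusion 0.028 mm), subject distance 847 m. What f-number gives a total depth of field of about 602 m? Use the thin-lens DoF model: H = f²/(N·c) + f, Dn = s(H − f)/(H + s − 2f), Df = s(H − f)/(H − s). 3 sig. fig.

f/2.50

Write h = H − f = f²/(N·c). The thin-lens limits are Dn = s·h/(h + (s−f)) and Df = s·h/(h − (s−f)), so DoF = Df − Dn = 2·s·(s−f)·h / (h² − (s−f)²).
That is a quadratic in h: DoF·h² − 2·s·(s−f)·h − DoF·(s−f)² = 0 ⇒ h = (s−f)·(s + √(s² + DoF²)) / DoF = 846569 × (847000 + √(847000² + 602000²)) / 602000 = 846569 × (847000 + 1039141) / 602000 ≈ 2652405 mm.
Then N = f²/(c·h) = 431² / (0.028 × 2652405) = 185761 / 74267 ≈ 2.50.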